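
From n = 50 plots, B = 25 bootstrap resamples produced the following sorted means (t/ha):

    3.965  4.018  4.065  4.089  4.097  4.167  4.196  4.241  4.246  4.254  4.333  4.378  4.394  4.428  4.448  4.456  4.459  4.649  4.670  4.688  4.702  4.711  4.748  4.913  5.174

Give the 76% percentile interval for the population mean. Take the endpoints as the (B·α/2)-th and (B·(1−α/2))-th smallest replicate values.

α = 0.24; lower rank = 25 × 0.120 = 3; upper rank = 25 × 0.880 = 22.
The 3rd smallest replicate is 4.065; the 22nd is 4.711.

(4.065, 4.711)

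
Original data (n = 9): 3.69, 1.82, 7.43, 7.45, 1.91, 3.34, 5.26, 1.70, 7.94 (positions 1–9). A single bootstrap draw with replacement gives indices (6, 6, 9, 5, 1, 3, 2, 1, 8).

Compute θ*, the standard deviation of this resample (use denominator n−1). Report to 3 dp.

Resample values: 3.34, 3.34, 7.94, 1.91, 3.69, 7.43, 1.82, 3.69, 1.70.
Mean = 3.8733; sum of squared deviations = 42.6180
s² = 42.6180 / 8 = 5.3273
s = √5.3273 = 2.308

θ* = 2.308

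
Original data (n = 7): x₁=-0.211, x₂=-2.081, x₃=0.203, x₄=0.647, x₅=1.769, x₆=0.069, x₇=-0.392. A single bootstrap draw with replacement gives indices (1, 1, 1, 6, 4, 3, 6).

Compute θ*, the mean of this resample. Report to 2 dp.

Resample values: -0.211, -0.211, -0.211, 0.069, 0.647, 0.203, 0.069.
Mean = ((-0.211) + (-0.211) + (-0.211) + 0.069 + 0.647 + 0.203 + 0.069) / 7 = 0.3550 / 7 = 0.05

θ* = 0.05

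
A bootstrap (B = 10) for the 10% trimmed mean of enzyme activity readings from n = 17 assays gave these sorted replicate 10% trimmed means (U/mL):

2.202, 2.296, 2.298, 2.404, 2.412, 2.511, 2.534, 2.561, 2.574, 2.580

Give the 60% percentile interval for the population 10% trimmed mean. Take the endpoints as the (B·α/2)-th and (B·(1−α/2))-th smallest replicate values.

α = 0.40; lower rank = 10 × 0.200 = 2; upper rank = 10 × 0.800 = 8.
The 2nd smallest replicate is 2.296; the 8th is 2.561.

(2.296, 2.561)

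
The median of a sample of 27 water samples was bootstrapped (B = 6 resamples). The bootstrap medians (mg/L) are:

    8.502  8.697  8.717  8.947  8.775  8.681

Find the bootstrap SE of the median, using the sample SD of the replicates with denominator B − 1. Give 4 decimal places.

SE* = 0.1443

Bootstrap SE is the standard deviation of the 6 replicate medians.
Mean of replicates: (8.502 + 8.697 + 8.717 + 8.947 + 8.775 + 8.681) / 6 = 52.31900 / 6 = 8.71983
Sum of squared deviations: (−0.21783)² + (−0.02283)² + (−0.00283)² + (+0.22717)² + (+0.05517)² + (−0.03883)² = 0.10414
Variance = 0.10414 / 5 = 0.02083
SE* = √0.02083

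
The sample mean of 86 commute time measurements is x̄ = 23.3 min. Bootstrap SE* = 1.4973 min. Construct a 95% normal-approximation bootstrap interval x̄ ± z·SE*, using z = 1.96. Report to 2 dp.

(20.37, 26.23)

Margin = 1.96 × 1.4973 = 2.935
Interval: 23.3 ± 2.935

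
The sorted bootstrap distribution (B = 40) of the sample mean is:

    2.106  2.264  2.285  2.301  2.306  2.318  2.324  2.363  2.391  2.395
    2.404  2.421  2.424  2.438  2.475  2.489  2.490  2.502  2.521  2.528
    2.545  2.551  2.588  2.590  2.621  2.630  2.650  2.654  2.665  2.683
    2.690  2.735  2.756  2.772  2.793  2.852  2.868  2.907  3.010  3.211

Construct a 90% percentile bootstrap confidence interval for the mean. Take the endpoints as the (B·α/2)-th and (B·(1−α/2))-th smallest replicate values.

α = 0.10; lower rank = 40 × 0.050 = 2; upper rank = 40 × 0.950 = 38.
The 2nd smallest replicate is 2.264; the 38th is 2.907.

(2.264, 2.907)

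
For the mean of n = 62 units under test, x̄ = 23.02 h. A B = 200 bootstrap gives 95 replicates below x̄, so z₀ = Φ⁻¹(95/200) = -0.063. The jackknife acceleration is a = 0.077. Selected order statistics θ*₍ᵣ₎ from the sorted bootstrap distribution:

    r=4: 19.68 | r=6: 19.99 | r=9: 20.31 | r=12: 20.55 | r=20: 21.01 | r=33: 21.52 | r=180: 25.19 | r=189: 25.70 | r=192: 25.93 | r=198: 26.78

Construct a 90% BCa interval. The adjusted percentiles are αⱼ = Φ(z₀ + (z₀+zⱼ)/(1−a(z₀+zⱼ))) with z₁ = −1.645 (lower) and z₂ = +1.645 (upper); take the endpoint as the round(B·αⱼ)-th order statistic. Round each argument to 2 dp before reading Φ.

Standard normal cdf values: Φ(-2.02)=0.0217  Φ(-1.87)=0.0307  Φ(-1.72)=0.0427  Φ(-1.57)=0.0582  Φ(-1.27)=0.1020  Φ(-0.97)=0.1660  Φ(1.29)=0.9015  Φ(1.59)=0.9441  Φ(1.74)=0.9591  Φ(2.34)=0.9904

Lower: z₀ + z₁ = -0.063 + (-1.645) = -1.708; 1 − a(z₀+z₁) = 1 − (0.077)(-1.708) = 1.1315; argument = -0.063 + (-1.708)/1.1315 = -1.5725 → -1.57.
α₁ = Φ(-1.57) = 0.0582; rank = round(200 × 0.0582) = 12; θ*₍12₎ = 20.55.
Upper: z₀ + z₂ = 1.582; 1 − a(z₀+z₂) = 0.8782; argument = 1.7384 → 1.74; α₂ = 0.9591; rank = 192; θ*₍192₎ = 25.93.

(20.55, 25.93)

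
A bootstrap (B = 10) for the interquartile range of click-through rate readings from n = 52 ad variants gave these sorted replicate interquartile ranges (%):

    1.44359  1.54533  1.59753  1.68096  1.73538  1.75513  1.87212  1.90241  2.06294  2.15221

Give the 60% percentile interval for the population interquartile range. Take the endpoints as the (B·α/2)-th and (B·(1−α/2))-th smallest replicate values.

α = 0.40; lower rank = 10 × 0.200 = 2; upper rank = 10 × 0.800 = 8.
The 2nd smallest replicate is 1.54533; the 8th is 1.90241.

(1.54533, 1.90241)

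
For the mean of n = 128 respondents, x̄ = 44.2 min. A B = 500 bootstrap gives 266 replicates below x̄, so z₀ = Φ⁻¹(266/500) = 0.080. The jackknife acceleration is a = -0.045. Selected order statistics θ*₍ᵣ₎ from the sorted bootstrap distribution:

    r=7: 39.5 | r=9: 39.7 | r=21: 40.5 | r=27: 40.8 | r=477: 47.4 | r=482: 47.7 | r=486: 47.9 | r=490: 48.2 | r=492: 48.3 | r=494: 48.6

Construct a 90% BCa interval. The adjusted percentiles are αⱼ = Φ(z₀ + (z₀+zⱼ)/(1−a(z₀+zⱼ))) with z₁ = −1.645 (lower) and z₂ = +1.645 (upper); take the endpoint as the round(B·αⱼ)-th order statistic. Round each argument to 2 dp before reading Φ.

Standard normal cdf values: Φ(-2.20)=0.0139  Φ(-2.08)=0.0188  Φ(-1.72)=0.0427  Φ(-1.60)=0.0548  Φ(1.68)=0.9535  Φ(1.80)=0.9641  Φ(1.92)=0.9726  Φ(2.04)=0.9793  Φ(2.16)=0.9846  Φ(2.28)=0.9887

Lower: z₀ + z₁ = 0.080 + (-1.645) = -1.565; 1 − a(z₀+z₁) = 1 − (-0.045)(-1.565) = 0.9296; argument = 0.080 + (-1.565)/0.9296 = -1.6036 → -1.60.
α₁ = Φ(-1.60) = 0.0548; rank = round(500 × 0.0548) = 27; θ*₍27₎ = 40.8.
Upper: z₀ + z₂ = 1.725; 1 − a(z₀+z₂) = 1.0776; argument = 1.6807 → 1.68; α₂ = 0.9535; rank = 477; θ*₍477₎ = 47.4.

(40.8, 47.4)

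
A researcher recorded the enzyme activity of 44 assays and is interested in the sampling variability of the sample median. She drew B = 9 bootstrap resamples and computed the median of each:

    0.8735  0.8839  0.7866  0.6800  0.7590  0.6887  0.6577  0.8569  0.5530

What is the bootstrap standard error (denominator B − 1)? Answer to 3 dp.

SE* = 0.113

Bootstrap SE is the standard deviation of the 9 replicate medians.
Mean of replicates: (0.8735 + 0.8839 + 0.7866 + 0.6800 + 0.7590 + 0.6887 + 0.6577 + 0.8569 + 0.5530) / 9 = 6.73930 / 9 = 0.74881
Sum of squared deviations: (+0.12469)² + (+0.13509)² + (+0.03779)² + (−0.06881)² + (+0.01019)² + (−0.06011)² + (−0.09111)² + (+0.10809)² + (−0.19581)² = 0.10200
Variance = 0.10200 / 8 = 0.01275
SE* = √0.01275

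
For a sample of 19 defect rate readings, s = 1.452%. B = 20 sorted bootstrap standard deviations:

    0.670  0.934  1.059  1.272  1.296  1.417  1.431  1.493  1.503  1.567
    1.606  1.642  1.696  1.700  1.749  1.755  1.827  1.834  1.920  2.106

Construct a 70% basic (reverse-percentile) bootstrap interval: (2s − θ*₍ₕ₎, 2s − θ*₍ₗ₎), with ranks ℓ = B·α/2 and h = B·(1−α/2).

(1.077, 1.845)

Percentile endpoints at ranks 3 and 17: θ*₍3₎ = 1.059, θ*₍17₎ = 1.827.
Basic interval reflects these around s:
  lower = 2 × 1.452 − 1.827 = 1.077
  upper = 2 × 1.452 − 1.059 = 1.845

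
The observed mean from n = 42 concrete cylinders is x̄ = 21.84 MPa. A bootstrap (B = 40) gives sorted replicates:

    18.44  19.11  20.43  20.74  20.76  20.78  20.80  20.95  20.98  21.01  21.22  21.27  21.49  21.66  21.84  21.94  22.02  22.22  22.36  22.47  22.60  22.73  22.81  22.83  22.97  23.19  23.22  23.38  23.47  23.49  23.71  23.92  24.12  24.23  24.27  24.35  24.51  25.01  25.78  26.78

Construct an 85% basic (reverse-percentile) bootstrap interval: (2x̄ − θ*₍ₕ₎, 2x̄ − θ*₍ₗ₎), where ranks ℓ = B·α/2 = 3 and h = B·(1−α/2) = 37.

(19.17, 23.25)

Percentile endpoints at ranks 3 and 37: θ*₍3₎ = 20.43, θ*₍37₎ = 24.51.
Basic interval reflects these around x̄:
  lower = 2 × 21.84 − 24.51 = 19.17
  upper = 2 × 21.84 − 20.43 = 23.25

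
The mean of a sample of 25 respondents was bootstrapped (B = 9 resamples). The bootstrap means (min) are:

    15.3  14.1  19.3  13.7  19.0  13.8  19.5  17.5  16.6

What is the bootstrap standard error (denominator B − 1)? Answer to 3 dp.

SE* = 2.409

Bootstrap SE is the standard deviation of the 9 replicate means.
Mean of replicates: (15.3 + 14.1 + 19.3 + 13.7 + 19.0 + 13.8 + 19.5 + 17.5 + 16.6) / 9 = 148.8000 / 9 = 16.5333
Sum of squared deviations: (−1.2333)² + (−2.4333)² + (+2.7667)² + (−2.8333)² + (+2.4667)² + (−2.7333)² + (+2.9667)² + (+0.9667)² + (+0.0667)² = 46.4200
Variance = 46.4200 / 8 = 5.8025
SE* = √5.8025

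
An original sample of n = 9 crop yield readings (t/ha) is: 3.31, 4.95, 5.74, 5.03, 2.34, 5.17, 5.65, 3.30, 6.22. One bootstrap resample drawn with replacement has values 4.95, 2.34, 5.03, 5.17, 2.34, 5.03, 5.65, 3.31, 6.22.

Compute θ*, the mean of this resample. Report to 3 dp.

θ* = 4.449

Mean = (4.95 + 2.34 + 5.03 + 5.17 + 2.34 + 5.03 + 5.65 + 3.31 + 6.22) / 9 = 40.040 / 9 = 4.449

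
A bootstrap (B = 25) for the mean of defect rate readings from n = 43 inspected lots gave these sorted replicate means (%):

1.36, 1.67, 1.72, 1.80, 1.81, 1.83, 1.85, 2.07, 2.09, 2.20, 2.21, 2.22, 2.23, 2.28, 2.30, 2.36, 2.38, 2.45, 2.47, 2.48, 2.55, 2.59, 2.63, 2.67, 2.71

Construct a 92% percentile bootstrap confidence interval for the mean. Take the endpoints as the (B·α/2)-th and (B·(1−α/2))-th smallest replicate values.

(1.36, 2.67)

α = 0.08; lower rank = 25 × 0.040 = 1; upper rank = 25 × 0.960 = 24.
The 1st smallest replicate is 1.36; the 24th is 2.67.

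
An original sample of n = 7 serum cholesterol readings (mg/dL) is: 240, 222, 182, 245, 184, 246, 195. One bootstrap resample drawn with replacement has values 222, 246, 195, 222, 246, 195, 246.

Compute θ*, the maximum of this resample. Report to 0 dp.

Maximum = 246

θ* = 246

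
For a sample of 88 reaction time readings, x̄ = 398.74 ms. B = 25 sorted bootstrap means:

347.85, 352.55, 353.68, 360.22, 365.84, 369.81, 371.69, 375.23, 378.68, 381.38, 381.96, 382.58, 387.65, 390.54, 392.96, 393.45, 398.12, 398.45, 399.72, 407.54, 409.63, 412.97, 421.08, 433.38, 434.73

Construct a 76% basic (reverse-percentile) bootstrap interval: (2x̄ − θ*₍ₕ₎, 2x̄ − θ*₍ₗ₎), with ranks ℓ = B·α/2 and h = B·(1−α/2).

Percentile endpoints at ranks 3 and 22: θ*₍3₎ = 353.68, θ*₍22₎ = 412.97.
Basic interval reflects these around x̄:
  lower = 2 × 398.74 − 412.97 = 384.51
  upper = 2 × 398.74 − 353.68 = 443.80

(384.51, 443.80)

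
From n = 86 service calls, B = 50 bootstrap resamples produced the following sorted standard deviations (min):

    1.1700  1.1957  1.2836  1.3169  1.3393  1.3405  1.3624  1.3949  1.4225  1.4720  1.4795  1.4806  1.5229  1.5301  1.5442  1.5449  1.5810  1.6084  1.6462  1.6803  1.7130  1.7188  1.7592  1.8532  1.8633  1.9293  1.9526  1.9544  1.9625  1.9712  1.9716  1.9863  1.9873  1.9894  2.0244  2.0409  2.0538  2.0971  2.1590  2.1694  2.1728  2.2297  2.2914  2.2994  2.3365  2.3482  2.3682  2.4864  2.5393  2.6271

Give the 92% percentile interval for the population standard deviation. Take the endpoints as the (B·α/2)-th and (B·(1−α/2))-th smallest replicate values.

(1.1957, 2.4864)

α = 0.08; lower rank = 50 × 0.040 = 2; upper rank = 50 × 0.960 = 48.
The 2nd smallest replicate is 1.1957; the 48th is 2.4864.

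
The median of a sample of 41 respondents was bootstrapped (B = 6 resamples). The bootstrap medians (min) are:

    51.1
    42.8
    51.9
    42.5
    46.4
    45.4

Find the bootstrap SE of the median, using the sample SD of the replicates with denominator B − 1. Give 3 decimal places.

Bootstrap SE is the standard deviation of the 6 replicate medians.
Mean of replicates: (51.1 + 42.8 + 51.9 + 42.5 + 46.4 + 45.4) / 6 = 280.1000 / 6 = 46.6833
Sum of squared deviations: (+4.4167)² + (−3.8833)² + (+5.2167)² + (−4.1833)² + (−0.2833)² + (−1.2833)² = 81.0283
Variance = 81.0283 / 5 = 16.2057
SE* = √16.2057

SE* = 4.026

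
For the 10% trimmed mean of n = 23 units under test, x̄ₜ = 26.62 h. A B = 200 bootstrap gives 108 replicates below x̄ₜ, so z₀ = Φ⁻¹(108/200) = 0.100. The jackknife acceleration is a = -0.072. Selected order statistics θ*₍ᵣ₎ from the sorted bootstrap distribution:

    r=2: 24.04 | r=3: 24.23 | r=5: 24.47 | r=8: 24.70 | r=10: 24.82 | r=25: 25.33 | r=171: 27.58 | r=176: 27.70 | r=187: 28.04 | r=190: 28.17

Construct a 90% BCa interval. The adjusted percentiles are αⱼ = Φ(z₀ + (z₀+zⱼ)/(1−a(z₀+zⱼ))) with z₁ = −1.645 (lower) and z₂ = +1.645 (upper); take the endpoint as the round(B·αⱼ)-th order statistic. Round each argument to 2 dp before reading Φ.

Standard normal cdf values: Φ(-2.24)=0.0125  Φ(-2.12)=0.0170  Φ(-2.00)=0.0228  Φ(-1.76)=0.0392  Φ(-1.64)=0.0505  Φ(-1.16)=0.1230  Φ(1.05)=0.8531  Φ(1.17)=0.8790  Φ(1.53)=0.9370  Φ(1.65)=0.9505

(24.82, 28.17)

Lower: z₀ + z₁ = 0.100 + (-1.645) = -1.545; 1 − a(z₀+z₁) = 1 − (-0.072)(-1.545) = 0.8888; argument = 0.100 + (-1.545)/0.8888 = -1.6384 → -1.64.
α₁ = Φ(-1.64) = 0.0505; rank = round(200 × 0.0505) = 10; θ*₍10₎ = 24.82.
Upper: z₀ + z₂ = 1.745; 1 − a(z₀+z₂) = 1.1256; argument = 1.6502 → 1.65; α₂ = 0.9505; rank = 190; θ*₍190₎ = 28.17.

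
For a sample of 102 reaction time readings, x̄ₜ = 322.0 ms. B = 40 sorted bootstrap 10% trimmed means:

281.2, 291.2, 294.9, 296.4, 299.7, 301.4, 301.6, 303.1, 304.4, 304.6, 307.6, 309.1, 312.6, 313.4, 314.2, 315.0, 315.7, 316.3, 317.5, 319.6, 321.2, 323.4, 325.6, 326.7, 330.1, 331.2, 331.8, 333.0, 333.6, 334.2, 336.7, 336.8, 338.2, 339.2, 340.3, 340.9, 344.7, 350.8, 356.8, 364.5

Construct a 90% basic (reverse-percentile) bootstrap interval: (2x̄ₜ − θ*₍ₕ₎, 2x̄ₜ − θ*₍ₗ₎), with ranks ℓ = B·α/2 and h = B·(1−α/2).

Percentile endpoints at ranks 2 and 38: θ*₍2₎ = 291.2, θ*₍38₎ = 350.8.
Basic interval reflects these around x̄ₜ:
  lower = 2 × 322.0 − 350.8 = 293.2
  upper = 2 × 322.0 − 291.2 = 352.8

(293.2, 352.8)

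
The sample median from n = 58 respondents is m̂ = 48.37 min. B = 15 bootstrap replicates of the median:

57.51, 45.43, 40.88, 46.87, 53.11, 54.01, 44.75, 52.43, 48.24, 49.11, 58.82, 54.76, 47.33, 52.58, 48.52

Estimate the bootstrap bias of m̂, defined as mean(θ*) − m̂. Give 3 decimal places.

mean(θ*) = (57.51 + 45.43 + 40.88 + 46.87 + 53.11 + 54.01 + 44.75 + 52.43 + 48.24 + 49.11 + 58.82 + 54.76 + 47.33 + 52.58 + 48.52) / 15 = 50.2900
bias = 50.2900 − 48.37

bias = +1.920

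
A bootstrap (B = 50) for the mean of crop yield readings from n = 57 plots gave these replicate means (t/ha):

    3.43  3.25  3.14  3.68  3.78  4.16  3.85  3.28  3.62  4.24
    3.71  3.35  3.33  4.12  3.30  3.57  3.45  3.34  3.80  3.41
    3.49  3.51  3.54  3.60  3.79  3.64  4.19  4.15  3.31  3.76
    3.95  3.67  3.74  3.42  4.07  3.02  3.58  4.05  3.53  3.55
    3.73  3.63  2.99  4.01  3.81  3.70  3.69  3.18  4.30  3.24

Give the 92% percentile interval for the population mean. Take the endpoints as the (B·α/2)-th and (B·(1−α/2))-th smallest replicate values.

Sorted replicates: 2.99, 3.02, 3.14, 3.18, 3.24, 3.25, 3.28, 3.30, 3.31, 3.33, 3.34, 3.35, 3.41, 3.42, 3.43, 3.45, 3.49, 3.51, 3.53, 3.54, 3.55, 3.57, 3.58, 3.60, 3.62, 3.63, 3.64, 3.67, 3.68, 3.69, 3.70, 3.71, 3.73, 3.74, 3.76, 3.78, 3.79, 3.80, 3.81, 3.85, 3.95, 4.01, 4.05, 4.07, 4.12, 4.15, 4.16, 4.19, 4.24, 4.30
α = 0.08; lower rank = 50 × 0.040 = 2; upper rank = 50 × 0.960 = 48.
The 2nd smallest replicate is 3.02; the 48th is 4.19.

(3.02, 4.19)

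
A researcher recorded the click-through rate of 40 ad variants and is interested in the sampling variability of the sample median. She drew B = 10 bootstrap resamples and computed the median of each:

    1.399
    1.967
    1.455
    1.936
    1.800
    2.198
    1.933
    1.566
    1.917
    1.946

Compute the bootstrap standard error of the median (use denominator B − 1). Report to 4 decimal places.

SE* = 0.2562

Bootstrap SE is the standard deviation of the 10 replicate medians.
Mean of replicates: (1.399 + 1.967 + 1.455 + 1.936 + 1.800 + 2.198 + 1.933 + 1.566 + 1.917 + 1.946) / 10 = 18.11700 / 10 = 1.81170
Sum of squared deviations: (−0.41270)² + (+0.15530)² + (−0.35670)² + (+0.12430)² + (−0.01170)² + (+0.38630)² + (+0.12130)² + (−0.24570)² + (+0.10530)² + (+0.13430)² = 0.59070
Variance = 0.59070 / 9 = 0.06563
SE* = √0.06563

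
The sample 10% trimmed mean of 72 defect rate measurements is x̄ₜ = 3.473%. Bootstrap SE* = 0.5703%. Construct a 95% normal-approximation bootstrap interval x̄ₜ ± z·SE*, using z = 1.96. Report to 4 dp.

(2.3552, 4.5908)

Margin = 1.96 × 0.5703 = 1.11779
Interval: 3.473 ± 1.11779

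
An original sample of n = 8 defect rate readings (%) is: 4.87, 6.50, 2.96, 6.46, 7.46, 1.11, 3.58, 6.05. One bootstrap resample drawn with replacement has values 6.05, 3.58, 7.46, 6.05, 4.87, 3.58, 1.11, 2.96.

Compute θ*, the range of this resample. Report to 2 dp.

θ* = 6.35

Range = 7.46 − 1.11 = 6.35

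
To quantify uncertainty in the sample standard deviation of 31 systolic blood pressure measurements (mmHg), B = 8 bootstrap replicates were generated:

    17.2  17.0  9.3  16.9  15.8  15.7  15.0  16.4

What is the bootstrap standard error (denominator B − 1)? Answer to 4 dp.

SE* = 2.5820

Bootstrap SE is the standard deviation of the 8 replicate standard deviations.
Mean of replicates: (17.2 + 17.0 + 9.3 + 16.9 + 15.8 + 15.7 + 15.0 + 16.4) / 8 = 123.30000 / 8 = 15.41250
Sum of squared deviations: (+1.78750)² + (+1.58750)² + (−6.11250)² + (+1.48750)² + (+0.38750)² + (+0.28750)² + (−0.41250)² + (+0.98750)² = 46.66875
Variance = 46.66875 / 7 = 6.66696
SE* = √6.66696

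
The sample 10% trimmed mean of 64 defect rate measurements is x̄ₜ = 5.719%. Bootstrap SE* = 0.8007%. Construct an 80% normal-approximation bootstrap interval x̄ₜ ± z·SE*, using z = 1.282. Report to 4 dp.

Margin = 1.282 × 0.8007 = 1.02650
Interval: 5.719 ± 1.02650

(4.6925, 6.7455)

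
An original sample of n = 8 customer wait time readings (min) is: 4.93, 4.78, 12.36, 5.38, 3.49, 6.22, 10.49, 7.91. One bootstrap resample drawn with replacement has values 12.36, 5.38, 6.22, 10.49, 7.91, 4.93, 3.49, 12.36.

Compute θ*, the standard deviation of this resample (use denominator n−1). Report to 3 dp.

θ* = 3.463

Mean = 7.8925; sum of squared deviations = 83.9327
s² = 83.9327 / 7 = 11.9904
s = √11.9904 = 3.463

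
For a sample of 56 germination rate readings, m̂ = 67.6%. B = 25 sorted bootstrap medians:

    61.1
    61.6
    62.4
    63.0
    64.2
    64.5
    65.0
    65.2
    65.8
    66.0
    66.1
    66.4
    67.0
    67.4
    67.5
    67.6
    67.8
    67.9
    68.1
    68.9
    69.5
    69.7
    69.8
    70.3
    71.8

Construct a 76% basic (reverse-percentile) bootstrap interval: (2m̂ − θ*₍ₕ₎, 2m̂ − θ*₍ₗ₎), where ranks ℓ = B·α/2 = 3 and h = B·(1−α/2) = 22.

Percentile endpoints at ranks 3 and 22: θ*₍3₎ = 62.4, θ*₍22₎ = 69.7.
Basic interval reflects these around m̂:
  lower = 2 × 67.6 − 69.7 = 65.5
  upper = 2 × 67.6 − 62.4 = 72.8

(65.5, 72.8)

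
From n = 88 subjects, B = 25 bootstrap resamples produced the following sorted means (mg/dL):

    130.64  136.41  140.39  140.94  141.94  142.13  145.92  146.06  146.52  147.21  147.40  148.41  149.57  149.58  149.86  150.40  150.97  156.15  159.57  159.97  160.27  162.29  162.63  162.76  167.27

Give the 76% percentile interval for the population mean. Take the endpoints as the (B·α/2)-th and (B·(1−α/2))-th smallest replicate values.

α = 0.24; lower rank = 25 × 0.120 = 3; upper rank = 25 × 0.880 = 22.
The 3rd smallest replicate is 140.39; the 22nd is 162.29.

(140.39, 162.29)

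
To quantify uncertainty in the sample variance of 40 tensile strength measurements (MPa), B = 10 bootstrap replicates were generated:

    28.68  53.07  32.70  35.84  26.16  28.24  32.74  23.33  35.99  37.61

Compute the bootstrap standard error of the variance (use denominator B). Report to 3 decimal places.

SE* = 7.880

Bootstrap SE is the standard deviation of the 10 replicate variances.
Mean of replicates: (28.68 + 53.07 + 32.70 + 35.84 + 26.16 + 28.24 + 32.74 + 23.33 + 35.99 + 37.61) / 10 = 334.3600 / 10 = 33.4360
Sum of squared deviations: (−4.7560)² + (+19.6340)² + (−0.7360)² + (+2.4040)² + (−7.2760)² + (−5.1960)² + (−0.6960)² + (−10.1060)² + (+2.5540)² + (+4.1740)² = 620.9338
Variance = 620.9338 / 10 = 62.0934
SE* = √62.0934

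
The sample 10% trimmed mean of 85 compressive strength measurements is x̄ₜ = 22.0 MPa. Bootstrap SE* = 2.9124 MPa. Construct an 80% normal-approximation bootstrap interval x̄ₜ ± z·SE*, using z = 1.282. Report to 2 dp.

Margin = 1.282 × 2.9124 = 3.734
Interval: 22.0 ± 3.734

(18.27, 25.73)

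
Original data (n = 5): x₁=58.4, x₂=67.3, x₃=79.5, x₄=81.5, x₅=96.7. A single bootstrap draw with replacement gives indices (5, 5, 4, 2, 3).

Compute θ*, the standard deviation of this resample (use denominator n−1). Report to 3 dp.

θ* = 12.524

Resample values: 96.7, 96.7, 81.5, 67.3, 79.5.
Mean = 84.3400; sum of squared deviations = 627.3920
s² = 627.3920 / 4 = 156.8480
s = √156.8480 = 12.524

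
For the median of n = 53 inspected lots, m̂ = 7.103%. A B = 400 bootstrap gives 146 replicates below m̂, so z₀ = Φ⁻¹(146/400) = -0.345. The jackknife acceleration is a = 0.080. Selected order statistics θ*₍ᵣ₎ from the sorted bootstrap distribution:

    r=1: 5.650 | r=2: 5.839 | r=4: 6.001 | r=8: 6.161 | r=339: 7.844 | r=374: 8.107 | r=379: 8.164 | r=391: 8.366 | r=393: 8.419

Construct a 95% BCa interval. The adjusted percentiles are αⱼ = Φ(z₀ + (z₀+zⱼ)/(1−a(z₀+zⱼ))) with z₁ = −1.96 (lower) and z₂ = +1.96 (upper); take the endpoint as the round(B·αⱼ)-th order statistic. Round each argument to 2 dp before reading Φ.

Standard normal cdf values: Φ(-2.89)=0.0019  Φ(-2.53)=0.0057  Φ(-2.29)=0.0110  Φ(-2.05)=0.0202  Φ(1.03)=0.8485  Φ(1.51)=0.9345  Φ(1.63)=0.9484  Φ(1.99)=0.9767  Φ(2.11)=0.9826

(6.001, 8.107)

Lower: z₀ + z₁ = -0.345 + (-1.960) = -2.305; 1 − a(z₀+z₁) = 1 − (0.080)(-2.305) = 1.1844; argument = -0.345 + (-2.305)/1.1844 = -2.2911 → -2.29.
α₁ = Φ(-2.29) = 0.0110; rank = round(400 × 0.0110) = 4; θ*₍4₎ = 6.001.
Upper: z₀ + z₂ = 1.615; 1 − a(z₀+z₂) = 0.8708; argument = 1.5096 → 1.51; α₂ = 0.9345; rank = 374; θ*₍374₎ = 8.107.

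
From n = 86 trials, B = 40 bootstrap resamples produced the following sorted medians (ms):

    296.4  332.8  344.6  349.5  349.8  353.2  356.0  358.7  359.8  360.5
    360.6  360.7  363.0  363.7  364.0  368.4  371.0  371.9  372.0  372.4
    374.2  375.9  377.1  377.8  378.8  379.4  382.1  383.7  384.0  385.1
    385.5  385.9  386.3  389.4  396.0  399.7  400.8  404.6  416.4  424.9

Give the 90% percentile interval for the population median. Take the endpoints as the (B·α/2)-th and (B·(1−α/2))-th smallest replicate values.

(332.8, 404.6)

α = 0.10; lower rank = 40 × 0.050 = 2; upper rank = 40 × 0.950 = 38.
The 2nd smallest replicate is 332.8; the 38th is 404.6.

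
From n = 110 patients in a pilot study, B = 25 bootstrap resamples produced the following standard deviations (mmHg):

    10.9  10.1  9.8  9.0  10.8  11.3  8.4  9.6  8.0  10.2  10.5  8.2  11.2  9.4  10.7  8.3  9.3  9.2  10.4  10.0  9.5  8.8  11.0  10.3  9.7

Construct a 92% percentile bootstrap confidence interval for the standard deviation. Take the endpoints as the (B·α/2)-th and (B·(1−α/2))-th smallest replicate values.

(8.0, 11.2)

Sorted replicates: 8.0, 8.2, 8.3, 8.4, 8.8, 9.0, 9.2, 9.3, 9.4, 9.5, 9.6, 9.7, 9.8, 10.0, 10.1, 10.2, 10.3, 10.4, 10.5, 10.7, 10.8, 10.9, 11.0, 11.2, 11.3
α = 0.08; lower rank = 25 × 0.040 = 1; upper rank = 25 × 0.960 = 24.
The 1st smallest replicate is 8.0; the 24th is 11.2.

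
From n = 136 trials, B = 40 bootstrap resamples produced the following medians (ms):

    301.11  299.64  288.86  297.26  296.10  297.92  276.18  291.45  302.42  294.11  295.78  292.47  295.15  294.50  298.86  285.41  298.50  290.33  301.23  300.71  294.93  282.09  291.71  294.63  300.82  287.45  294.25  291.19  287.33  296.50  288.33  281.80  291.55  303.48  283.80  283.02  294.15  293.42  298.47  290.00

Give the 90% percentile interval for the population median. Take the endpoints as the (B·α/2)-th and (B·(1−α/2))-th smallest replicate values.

Sorted replicates: 276.18, 281.80, 282.09, 283.02, 283.80, 285.41, 287.33, 287.45, 288.33, 288.86, 290.00, 290.33, 291.19, 291.45, 291.55, 291.71, 292.47, 293.42, 294.11, 294.15, 294.25, 294.50, 294.63, 294.93, 295.15, 295.78, 296.10, 296.50, 297.26, 297.92, 298.47, 298.50, 298.86, 299.64, 300.71, 300.82, 301.11, 301.23, 302.42, 303.48
α = 0.10; lower rank = 40 × 0.050 = 2; upper rank = 40 × 0.950 = 38.
The 2nd smallest replicate is 281.80; the 38th is 301.23.

(281.80, 301.23)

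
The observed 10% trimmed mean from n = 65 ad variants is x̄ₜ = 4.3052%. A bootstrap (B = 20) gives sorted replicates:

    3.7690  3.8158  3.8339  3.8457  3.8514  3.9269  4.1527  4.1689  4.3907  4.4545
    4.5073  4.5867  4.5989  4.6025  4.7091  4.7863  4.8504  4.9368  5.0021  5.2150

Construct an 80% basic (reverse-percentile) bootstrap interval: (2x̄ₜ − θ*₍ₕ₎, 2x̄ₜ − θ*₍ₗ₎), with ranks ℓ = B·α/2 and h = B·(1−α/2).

(3.6736, 4.7946)

Percentile endpoints at ranks 2 and 18: θ*₍2₎ = 3.8158, θ*₍18₎ = 4.9368.
Basic interval reflects these around x̄ₜ:
  lower = 2 × 4.3052 − 4.9368 = 3.6736
  upper = 2 × 4.3052 − 3.8158 = 4.7946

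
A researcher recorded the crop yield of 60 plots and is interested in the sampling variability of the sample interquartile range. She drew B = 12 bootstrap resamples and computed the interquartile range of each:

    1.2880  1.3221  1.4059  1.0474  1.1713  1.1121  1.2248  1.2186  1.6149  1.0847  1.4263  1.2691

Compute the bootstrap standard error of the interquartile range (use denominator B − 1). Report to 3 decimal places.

Bootstrap SE is the standard deviation of the 12 replicate interquartile ranges.
Mean of replicates: (1.2880 + 1.3221 + 1.4059 + 1.0474 + 1.1713 + 1.1121 + 1.2248 + 1.2186 + 1.6149 + 1.0847 + 1.4263 + 1.2691) / 12 = 15.18520 / 12 = 1.26543
Sum of squared deviations: (+0.02257)² + (+0.05667)² + (+0.14047)² + (−0.21803)² + (−0.09413)² + (−0.15333)² + (−0.04063)² + (−0.04683)² + (+0.34947)² + (−0.18073)² + (+0.16087)² + (+0.00367)² = 0.28789
Variance = 0.28789 / 11 = 0.02617
SE* = √0.02617

SE* = 0.162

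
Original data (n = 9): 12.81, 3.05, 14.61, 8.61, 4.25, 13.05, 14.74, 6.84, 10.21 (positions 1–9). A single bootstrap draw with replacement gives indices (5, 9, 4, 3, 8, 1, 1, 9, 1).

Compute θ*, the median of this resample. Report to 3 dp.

Resample values: 4.25, 10.21, 8.61, 14.61, 6.84, 12.81, 12.81, 10.21, 12.81.
Sorted: 4.25, 6.84, 8.61, 10.21, 10.21, 12.81, 12.81, 12.81, 14.61
Median = middle value = 10.210

θ* = 10.210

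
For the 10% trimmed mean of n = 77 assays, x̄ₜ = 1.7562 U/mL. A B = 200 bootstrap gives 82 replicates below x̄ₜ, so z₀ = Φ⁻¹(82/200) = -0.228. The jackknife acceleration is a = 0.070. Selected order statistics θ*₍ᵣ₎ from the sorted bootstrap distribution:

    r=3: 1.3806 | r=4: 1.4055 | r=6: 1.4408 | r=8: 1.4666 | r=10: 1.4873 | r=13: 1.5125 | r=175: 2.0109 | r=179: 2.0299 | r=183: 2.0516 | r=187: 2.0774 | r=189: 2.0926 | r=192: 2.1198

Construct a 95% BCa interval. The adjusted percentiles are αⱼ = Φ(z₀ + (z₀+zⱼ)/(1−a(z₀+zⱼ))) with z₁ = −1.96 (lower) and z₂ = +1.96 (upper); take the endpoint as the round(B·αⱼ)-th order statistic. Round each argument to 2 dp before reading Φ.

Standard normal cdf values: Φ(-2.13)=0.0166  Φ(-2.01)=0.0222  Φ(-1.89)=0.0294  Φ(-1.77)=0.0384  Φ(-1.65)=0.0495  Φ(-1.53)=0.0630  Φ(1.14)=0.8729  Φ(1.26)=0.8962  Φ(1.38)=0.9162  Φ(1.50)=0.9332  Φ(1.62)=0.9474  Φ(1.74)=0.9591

(1.3806, 2.1198)

Lower: z₀ + z₁ = -0.228 + (-1.960) = -2.188; 1 − a(z₀+z₁) = 1 − (0.070)(-2.188) = 1.1532; argument = -0.228 + (-2.188)/1.1532 = -2.1254 → -2.13.
α₁ = Φ(-2.13) = 0.0166; rank = round(200 × 0.0166) = 3; θ*₍3₎ = 1.3806.
Upper: z₀ + z₂ = 1.732; 1 − a(z₀+z₂) = 0.8788; argument = 1.7430 → 1.74; α₂ = 0.9591; rank = 192; θ*₍192₎ = 2.1198.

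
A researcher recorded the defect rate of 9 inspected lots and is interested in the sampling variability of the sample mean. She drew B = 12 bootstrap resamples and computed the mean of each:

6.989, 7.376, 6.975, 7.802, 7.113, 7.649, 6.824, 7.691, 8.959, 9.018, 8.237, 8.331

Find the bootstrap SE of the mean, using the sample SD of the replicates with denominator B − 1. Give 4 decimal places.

Bootstrap SE is the standard deviation of the 12 replicate means.
Mean of replicates: (6.989 + 7.376 + 6.975 + 7.802 + 7.113 + 7.649 + 6.824 + 7.691 + 8.959 + 9.018 + 8.237 + 8.331) / 12 = 92.96400 / 12 = 7.74700
Sum of squared deviations: (−0.75800)² + (−0.37100)² + (−0.77200)² + (+0.05500)² + (−0.63400)² + (−0.09800)² + (−0.92300)² + (−0.05600)² + (+1.21200)² + (+1.27100)² + (+0.49000)² + (+0.58400)² = 6.24338
Variance = 6.24338 / 11 = 0.56758
SE* = √0.56758

SE* = 0.7534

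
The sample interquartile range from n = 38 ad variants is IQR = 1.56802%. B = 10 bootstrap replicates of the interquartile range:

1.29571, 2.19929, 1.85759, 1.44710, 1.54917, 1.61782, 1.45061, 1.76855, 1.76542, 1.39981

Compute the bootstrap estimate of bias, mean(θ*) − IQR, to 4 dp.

mean(θ*) = (1.29571 + 2.19929 + 1.85759 + 1.44710 + 1.54917 + 1.61782 + 1.45061 + 1.76855 + 1.76542 + 1.39981) / 10 = 1.63511
bias = 1.63511 − 1.56802

bias = +0.0671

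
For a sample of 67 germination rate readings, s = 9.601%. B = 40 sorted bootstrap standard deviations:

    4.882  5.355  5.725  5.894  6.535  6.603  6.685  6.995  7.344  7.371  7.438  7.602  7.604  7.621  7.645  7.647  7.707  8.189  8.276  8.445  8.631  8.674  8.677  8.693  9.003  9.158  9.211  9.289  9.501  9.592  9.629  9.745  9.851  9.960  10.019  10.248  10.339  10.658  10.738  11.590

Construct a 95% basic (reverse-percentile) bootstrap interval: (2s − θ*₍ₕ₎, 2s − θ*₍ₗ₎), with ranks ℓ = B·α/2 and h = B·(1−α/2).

(8.464, 14.320)

Percentile endpoints at ranks 1 and 39: θ*₍1₎ = 4.882, θ*₍39₎ = 10.738.
Basic interval reflects these around s:
  lower = 2 × 9.601 − 10.738 = 8.464
  upper = 2 × 9.601 − 4.882 = 14.320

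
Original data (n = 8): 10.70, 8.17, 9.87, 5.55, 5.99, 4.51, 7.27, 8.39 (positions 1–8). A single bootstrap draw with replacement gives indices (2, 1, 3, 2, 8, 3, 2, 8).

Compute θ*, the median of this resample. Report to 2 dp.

θ* = 8.39

Resample values: 8.17, 10.70, 9.87, 8.17, 8.39, 9.87, 8.17, 8.39.
Sorted: 8.17, 8.17, 8.17, 8.39, 8.39, 9.87, 9.87, 10.70
Median = average of the two middle values = 8.39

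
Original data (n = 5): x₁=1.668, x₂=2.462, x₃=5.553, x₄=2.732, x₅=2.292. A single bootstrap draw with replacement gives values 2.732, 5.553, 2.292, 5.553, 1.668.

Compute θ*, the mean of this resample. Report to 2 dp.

Mean = (2.732 + 5.553 + 2.292 + 5.553 + 1.668) / 5 = 17.7980 / 5 = 3.56

θ* = 3.56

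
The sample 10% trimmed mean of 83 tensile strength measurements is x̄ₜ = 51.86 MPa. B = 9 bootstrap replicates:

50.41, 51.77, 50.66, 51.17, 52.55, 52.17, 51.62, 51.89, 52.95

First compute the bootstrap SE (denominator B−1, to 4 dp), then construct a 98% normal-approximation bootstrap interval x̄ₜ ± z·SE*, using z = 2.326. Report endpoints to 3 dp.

(49.918, 53.802)

Mean of replicates = 51.6878; sum of squared deviations = 5.5786; SE* = √(5.5786/8) = 0.8351
Margin = 2.326 × 0.8351 = 1.9424
Interval: 51.86 ± 1.9424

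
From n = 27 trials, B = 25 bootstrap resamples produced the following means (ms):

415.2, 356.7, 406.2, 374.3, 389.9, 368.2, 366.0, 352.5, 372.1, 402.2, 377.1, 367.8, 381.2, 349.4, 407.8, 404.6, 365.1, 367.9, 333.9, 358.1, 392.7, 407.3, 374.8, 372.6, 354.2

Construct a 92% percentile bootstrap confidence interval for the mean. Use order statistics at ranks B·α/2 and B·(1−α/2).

(333.9, 407.8)

Sorted replicates: 333.9, 349.4, 352.5, 354.2, 356.7, 358.1, 365.1, 366.0, 367.8, 367.9, 368.2, 372.1, 372.6, 374.3, 374.8, 377.1, 381.2, 389.9, 392.7, 402.2, 404.6, 406.2, 407.3, 407.8, 415.2
α = 0.08; lower rank = 25 × 0.040 = 1; upper rank = 25 × 0.960 = 24.
The 1st smallest replicate is 333.9; the 24th is 407.8.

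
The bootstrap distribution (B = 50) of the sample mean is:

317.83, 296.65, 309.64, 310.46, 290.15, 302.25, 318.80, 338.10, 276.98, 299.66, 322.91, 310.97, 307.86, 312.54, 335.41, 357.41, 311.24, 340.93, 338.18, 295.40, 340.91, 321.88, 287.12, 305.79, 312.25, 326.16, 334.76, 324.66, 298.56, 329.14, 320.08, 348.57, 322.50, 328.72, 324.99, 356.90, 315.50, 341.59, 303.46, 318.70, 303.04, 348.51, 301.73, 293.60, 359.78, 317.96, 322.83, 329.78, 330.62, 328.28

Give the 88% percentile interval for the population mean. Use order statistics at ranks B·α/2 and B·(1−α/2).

(290.15, 348.57)

Sorted replicates: 276.98, 287.12, 290.15, 293.60, 295.40, 296.65, 298.56, 299.66, 301.73, 302.25, 303.04, 303.46, 305.79, 307.86, 309.64, 310.46, 310.97, 311.24, 312.25, 312.54, 315.50, 317.83, 317.96, 318.70, 318.80, 320.08, 321.88, 322.50, 322.83, 322.91, 324.66, 324.99, 326.16, 328.28, 328.72, 329.14, 329.78, 330.62, 334.76, 335.41, 338.10, 338.18, 340.91, 340.93, 341.59, 348.51, 348.57, 356.90, 357.41, 359.78
α = 0.12; lower rank = 50 × 0.060 = 3; upper rank = 50 × 0.940 = 47.
The 3rd smallest replicate is 290.15; the 47th is 348.57.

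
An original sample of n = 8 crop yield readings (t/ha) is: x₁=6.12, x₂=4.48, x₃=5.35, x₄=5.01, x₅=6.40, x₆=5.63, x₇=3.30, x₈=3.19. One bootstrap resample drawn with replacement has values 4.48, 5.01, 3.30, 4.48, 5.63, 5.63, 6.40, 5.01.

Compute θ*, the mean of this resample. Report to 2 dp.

θ* = 4.99

Mean = (4.48 + 5.01 + 3.30 + 4.48 + 5.63 + 5.63 + 6.40 + 5.01) / 8 = 39.940 / 8 = 4.99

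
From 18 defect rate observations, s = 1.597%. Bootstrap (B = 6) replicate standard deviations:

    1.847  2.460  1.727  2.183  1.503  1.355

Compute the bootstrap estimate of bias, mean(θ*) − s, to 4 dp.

mean(θ*) = (1.847 + 2.460 + 1.727 + 2.183 + 1.503 + 1.355) / 6 = 1.84583
bias = 1.84583 − 1.597

bias = +0.2488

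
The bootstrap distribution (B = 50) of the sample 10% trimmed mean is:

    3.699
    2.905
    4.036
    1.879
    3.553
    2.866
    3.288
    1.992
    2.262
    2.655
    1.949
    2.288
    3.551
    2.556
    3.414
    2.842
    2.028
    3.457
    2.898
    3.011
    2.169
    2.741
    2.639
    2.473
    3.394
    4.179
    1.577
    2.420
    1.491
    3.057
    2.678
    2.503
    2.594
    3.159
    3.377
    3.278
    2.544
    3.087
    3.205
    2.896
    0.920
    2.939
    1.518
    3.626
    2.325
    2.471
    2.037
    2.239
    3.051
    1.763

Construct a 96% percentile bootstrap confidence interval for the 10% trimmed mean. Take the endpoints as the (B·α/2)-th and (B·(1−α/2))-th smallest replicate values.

(0.920, 4.036)

Sorted replicates: 0.920, 1.491, 1.518, 1.577, 1.763, 1.879, 1.949, 1.992, 2.028, 2.037, 2.169, 2.239, 2.262, 2.288, 2.325, 2.420, 2.471, 2.473, 2.503, 2.544, 2.556, 2.594, 2.639, 2.655, 2.678, 2.741, 2.842, 2.866, 2.896, 2.898, 2.905, 2.939, 3.011, 3.051, 3.057, 3.087, 3.159, 3.205, 3.278, 3.288, 3.377, 3.394, 3.414, 3.457, 3.551, 3.553, 3.626, 3.699, 4.036, 4.179
α = 0.04; lower rank = 50 × 0.020 = 1; upper rank = 50 × 0.980 = 49.
The 1st smallest replicate is 0.920; the 49th is 4.036.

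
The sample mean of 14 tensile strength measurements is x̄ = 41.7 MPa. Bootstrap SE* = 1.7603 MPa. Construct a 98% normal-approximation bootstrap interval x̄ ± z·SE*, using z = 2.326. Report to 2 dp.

(37.61, 45.79)

Margin = 2.326 × 1.7603 = 4.094
Interval: 41.7 ± 4.094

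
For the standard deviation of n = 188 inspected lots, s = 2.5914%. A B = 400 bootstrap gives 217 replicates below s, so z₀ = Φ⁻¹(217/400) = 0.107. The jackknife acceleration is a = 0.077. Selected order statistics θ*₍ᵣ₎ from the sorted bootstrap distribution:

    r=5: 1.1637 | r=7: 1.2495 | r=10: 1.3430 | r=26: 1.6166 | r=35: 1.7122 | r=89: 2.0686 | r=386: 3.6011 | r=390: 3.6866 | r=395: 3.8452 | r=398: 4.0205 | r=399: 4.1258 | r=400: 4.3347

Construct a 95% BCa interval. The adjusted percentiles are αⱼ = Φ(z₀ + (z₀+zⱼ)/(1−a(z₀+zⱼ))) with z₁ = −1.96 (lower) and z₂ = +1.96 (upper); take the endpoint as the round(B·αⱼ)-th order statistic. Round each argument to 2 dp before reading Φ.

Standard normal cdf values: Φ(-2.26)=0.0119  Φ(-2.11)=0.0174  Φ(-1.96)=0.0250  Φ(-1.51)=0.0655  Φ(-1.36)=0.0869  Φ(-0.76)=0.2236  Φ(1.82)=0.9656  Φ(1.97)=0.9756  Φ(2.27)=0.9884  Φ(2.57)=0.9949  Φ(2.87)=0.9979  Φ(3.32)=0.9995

(1.6166, 4.0205)

Lower: z₀ + z₁ = 0.107 + (-1.960) = -1.853; 1 − a(z₀+z₁) = 1 − (0.077)(-1.853) = 1.1427; argument = 0.107 + (-1.853)/1.1427 = -1.5146 → -1.51.
α₁ = Φ(-1.51) = 0.0655; rank = round(400 × 0.0655) = 26; θ*₍26₎ = 1.6166.
Upper: z₀ + z₂ = 2.067; 1 − a(z₀+z₂) = 0.8408; argument = 2.5653 → 2.57; α₂ = 0.9949; rank = 398; θ*₍398₎ = 4.0205.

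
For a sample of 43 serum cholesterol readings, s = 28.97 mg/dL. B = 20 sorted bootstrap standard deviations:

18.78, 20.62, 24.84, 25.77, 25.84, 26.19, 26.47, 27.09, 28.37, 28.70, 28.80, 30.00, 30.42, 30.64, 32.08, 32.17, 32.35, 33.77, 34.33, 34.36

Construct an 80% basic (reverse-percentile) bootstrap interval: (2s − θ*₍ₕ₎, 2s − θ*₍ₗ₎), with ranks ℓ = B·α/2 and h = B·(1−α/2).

Percentile endpoints at ranks 2 and 18: θ*₍2₎ = 20.62, θ*₍18₎ = 33.77.
Basic interval reflects these around s:
  lower = 2 × 28.97 − 33.77 = 24.17
  upper = 2 × 28.97 − 20.62 = 37.32

(24.17, 37.32)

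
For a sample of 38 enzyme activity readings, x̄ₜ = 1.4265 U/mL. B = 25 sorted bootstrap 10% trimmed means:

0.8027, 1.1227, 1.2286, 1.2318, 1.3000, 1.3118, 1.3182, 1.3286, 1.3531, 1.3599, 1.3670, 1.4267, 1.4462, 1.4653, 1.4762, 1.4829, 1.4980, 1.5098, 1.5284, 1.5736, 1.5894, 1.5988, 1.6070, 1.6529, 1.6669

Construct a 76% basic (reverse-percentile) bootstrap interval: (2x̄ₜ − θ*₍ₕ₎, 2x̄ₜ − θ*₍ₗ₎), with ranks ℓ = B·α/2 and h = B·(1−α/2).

(1.2542, 1.6244)

Percentile endpoints at ranks 3 and 22: θ*₍3₎ = 1.2286, θ*₍22₎ = 1.5988.
Basic interval reflects these around x̄ₜ:
  lower = 2 × 1.4265 − 1.5988 = 1.2542
  upper = 2 × 1.4265 − 1.2286 = 1.6244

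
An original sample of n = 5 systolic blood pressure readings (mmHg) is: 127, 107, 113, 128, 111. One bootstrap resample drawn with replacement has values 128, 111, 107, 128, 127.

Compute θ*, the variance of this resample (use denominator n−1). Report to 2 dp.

Mean = 120.2000; sum of squared deviations = 426.8000
s² = 426.8000 / 4 = 106.7000

θ* = 106.70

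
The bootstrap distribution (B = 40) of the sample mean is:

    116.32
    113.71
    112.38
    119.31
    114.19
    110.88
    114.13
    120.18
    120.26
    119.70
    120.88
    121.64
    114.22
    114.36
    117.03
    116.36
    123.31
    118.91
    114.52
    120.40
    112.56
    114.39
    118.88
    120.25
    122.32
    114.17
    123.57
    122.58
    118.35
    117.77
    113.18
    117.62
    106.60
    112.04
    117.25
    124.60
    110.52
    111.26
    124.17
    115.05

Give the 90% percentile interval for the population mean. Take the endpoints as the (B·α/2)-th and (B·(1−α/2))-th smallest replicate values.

(110.52, 123.57)

Sorted replicates: 106.60, 110.52, 110.88, 111.26, 112.04, 112.38, 112.56, 113.18, 113.71, 114.13, 114.17, 114.19, 114.22, 114.36, 114.39, 114.52, 115.05, 116.32, 116.36, 117.03, 117.25, 117.62, 117.77, 118.35, 118.88, 118.91, 119.31, 119.70, 120.18, 120.25, 120.26, 120.40, 120.88, 121.64, 122.32, 122.58, 123.31, 123.57, 124.17, 124.60
α = 0.10; lower rank = 40 × 0.050 = 2; upper rank = 40 × 0.950 = 38.
The 2nd smallest replicate is 110.52; the 38th is 123.57.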